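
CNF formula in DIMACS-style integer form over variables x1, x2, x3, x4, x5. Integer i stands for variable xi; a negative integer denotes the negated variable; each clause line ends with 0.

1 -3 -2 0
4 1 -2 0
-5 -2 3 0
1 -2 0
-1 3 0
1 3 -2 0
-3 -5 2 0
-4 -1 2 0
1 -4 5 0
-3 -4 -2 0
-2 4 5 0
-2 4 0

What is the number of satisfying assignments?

The models are:
  x1=0 x2=0 x3=0 x4=0 x5=0
  x1=0 x2=0 x3=0 x4=0 x5=1
  x1=0 x2=0 x3=0 x4=1 x5=1
  x1=0 x2=0 x3=1 x4=0 x5=0
  x1=1 x2=0 x3=1 x4=0 x5=0
That's 5 in total.

5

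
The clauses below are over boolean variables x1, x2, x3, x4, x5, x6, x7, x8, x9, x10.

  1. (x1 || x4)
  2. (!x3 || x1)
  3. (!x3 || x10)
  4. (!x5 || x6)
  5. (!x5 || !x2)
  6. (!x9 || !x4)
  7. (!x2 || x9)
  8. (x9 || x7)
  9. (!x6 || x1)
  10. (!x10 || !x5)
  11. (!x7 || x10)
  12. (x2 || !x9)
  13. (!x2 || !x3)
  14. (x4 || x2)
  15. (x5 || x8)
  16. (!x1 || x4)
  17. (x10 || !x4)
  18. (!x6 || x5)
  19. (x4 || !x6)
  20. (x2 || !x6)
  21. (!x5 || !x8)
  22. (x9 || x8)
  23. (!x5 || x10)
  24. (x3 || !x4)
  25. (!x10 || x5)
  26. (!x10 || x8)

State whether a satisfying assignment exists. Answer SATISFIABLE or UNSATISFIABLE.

UNSATISFIABLE

x5 = True:
  propagation gives x6=True, x2=False; an empty clause results — contradiction.
x5 = False:
  propagation gives x8=True, x6=False, x10=False, x3=False; an empty clause results — contradiction.
Every branch closes, so no satisfying assignment exists.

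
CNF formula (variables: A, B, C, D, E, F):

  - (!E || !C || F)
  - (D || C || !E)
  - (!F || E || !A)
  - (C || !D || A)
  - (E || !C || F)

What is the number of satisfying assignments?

24

Split on C, then E.
  C=T, E=T: forces F=T; A, B, D free → 2^3 = 8.
  C=T, E=F: remaining (A,B,D,F) ∈ {(F,F,F,T); (F,F,T,T); (F,T,F,T); (F,T,T,T)} — 4.
  C=F, E=T: remaining (A,B,D,F) ∈ {(T,F,T,F); (T,F,T,T); (T,T,T,F); (T,T,T,T)} — 4.
  C=F, E=F: B free; 4 ways for (A,D,F) × 2^1 = 8.
Total: 8 + 4 + 4 + 8 = 24.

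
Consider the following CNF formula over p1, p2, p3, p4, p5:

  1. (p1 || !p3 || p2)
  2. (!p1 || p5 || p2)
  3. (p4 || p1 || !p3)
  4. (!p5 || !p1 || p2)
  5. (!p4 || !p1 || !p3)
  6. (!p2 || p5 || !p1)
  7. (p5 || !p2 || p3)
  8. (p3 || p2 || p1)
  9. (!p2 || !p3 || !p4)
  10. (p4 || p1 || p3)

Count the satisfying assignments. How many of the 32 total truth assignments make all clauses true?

4

Satisfying assignments:
  p1=0 p2=1 p3=0 p4=1 p5=1
  p1=1 p2=1 p3=0 p4=0 p5=1
  p1=1 p2=1 p3=0 p4=1 p5=1
  p1=1 p2=1 p3=1 p4=0 p5=1
Count: 4.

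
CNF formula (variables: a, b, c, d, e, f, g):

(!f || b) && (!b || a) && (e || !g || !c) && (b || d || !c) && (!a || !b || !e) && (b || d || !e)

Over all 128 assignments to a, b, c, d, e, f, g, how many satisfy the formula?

Case analysis on b and e:
  b=1, e=1: a clause becomes empty — 0.
  b=1, e=0: d, f free; 3 ways for (a,c,g) × 2^2 = 12.
  b=0, e=1: forces d=1; f=0; a, c, g free → 2^3 = 8.
  b=0, e=0: a free; 5 ways for (c,d,f,g) × 2^1 = 10.
Total: 0 + 12 + 8 + 10 = 30.

30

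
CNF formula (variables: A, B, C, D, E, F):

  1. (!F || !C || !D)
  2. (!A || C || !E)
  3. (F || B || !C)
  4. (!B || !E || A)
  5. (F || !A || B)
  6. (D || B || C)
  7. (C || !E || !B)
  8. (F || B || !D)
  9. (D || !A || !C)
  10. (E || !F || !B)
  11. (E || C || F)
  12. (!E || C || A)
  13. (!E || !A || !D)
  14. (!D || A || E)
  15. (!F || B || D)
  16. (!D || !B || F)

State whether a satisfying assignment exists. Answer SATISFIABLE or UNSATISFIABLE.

Branch on A: take A = False.
For the remaining variables, B = True, C = True, D = False, E = False, F = False works.
So A=False, B=True, C=True, D=False, E=False, F=False is a satisfying assignment.

SATISFIABLE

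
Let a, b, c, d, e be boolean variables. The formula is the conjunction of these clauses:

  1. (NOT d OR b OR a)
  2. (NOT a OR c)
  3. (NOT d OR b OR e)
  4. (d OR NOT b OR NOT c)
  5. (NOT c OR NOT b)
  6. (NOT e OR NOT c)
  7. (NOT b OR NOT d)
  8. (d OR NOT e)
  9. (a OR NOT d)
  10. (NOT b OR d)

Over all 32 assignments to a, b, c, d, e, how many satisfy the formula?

3

The models are:
  a=0 b=0 c=0 d=0 e=0
  a=0 b=0 c=1 d=0 e=0
  a=1 b=0 c=1 d=0 e=0
That's 3 in total.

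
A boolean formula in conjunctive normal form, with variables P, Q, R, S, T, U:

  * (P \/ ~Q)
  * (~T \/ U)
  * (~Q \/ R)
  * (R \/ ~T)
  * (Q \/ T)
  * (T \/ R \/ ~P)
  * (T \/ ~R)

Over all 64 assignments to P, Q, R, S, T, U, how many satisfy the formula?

6

The models are:
  P=0 Q=0 R=1 S=0 T=1 U=1
  P=0 Q=0 R=1 S=1 T=1 U=1
  P=1 Q=0 R=1 S=0 T=1 U=1
  P=1 Q=0 R=1 S=1 T=1 U=1
  P=1 Q=1 R=1 S=0 T=1 U=1
  P=1 Q=1 R=1 S=1 T=1 U=1
Count: 6.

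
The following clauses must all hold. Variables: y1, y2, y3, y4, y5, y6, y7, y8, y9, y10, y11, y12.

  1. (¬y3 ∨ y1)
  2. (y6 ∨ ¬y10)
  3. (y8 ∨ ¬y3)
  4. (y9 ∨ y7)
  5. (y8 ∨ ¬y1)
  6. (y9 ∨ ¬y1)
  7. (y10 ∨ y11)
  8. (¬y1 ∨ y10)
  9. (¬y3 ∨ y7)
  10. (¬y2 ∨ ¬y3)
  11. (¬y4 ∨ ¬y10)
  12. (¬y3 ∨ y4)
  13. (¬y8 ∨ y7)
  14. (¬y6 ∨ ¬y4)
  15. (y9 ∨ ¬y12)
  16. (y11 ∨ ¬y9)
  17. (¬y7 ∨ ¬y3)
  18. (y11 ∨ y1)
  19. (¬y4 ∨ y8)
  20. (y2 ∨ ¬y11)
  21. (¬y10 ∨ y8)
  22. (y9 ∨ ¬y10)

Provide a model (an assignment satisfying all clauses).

Pure literal: y3 appears only negated; assign y3 = False.
y12 occurs only negated in the remaining clauses — set y12 = False.
Branch on y1: take y1 = True.
  then y8 is forced to True.
  then y9 is forced to True.
  then y10 is forced to True.
  then y6 is forced to True.
  then y4 is forced to False.
  then y7 is forced to True.
  then y11 is forced to True.
  then y2 is forced to True.
y5 is now unconstrained; take y5 = True.
Every clause has at least one true literal under this assignment.
Check each clause:
  1. (y1 ∨ ¬y3) — y1 is true.
  2. (¬y10 ∨ y6) — y6 is true.
  3. (y8 ∨ ¬y3) — y8 is true.
  4. (y7 ∨ y9) — y9 is true.
  5. (¬y1 ∨ y8) — y8 is true.
  6. (¬y1 ∨ y9) — y9 is true.
  7. (y11 ∨ y10) — y10 is true.
  8. (¬y1 ∨ y10) — y10 is true.
  9. (¬y3 ∨ y7) — ¬y3 is true.
  10. (¬y2 ∨ ¬y3) — ¬y3 is true.
  11. (¬y10 ∨ ¬y4) — ¬y4 is true.
  12. (y4 ∨ ¬y3) — ¬y3 is true.
  13. (¬y8 ∨ y7) — y7 is true.
  14. (¬y6 ∨ ¬y4) — ¬y4 is true.
  15. (¬y12 ∨ y9) — y9 is true.
  16. (y11 ∨ ¬y9) — y11 is true.
  17. (¬y7 ∨ ¬y3) — ¬y3 is true.
  18. (y1 ∨ y11) — y1 is true.
  19. (¬y4 ∨ y8) — y8 is true.
  20. (y2 ∨ ¬y11) — y2 is true.
  21. (¬y10 ∨ y8) — y8 is true.
  22. (y9 ∨ ¬y10) — y9 is true.

y1 = T  y2 = T  y3 = F  y4 = F  y5 = T  y6 = T  y7 = T  y8 = T  y9 = T  y10 = T  y11 = T  y12 = F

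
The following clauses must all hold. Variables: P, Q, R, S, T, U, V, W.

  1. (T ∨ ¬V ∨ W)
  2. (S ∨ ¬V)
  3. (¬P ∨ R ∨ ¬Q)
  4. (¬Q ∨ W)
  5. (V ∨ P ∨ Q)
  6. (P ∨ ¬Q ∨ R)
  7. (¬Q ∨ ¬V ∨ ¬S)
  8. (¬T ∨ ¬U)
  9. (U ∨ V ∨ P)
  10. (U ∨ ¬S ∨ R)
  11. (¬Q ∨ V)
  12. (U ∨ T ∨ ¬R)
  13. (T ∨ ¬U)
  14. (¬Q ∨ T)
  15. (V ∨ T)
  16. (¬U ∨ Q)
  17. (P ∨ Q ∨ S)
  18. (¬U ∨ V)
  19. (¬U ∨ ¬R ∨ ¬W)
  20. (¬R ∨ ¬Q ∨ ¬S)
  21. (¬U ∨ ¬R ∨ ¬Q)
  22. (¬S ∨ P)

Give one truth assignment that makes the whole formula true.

P = True, Q = False, R = True, S = True, T = True, U = False, V = False, W = False

Set P = True and propagate.
Branch on Q: take Q = False.
  then U is forced to False.
Set R = True and propagate.
  then T is forced to True.
The remaining clauses are satisfied by S = True, V = False, W = False.
Every clause has at least one true literal under this assignment.
Check each clause:
  1. (¬V ∨ T ∨ W) — ¬V is true.
  2. (¬V ∨ S) — ¬V is true.
  3. (¬P ∨ R ∨ ¬Q) — R is true.
  4. (¬Q ∨ W) — ¬Q is true.
  5. (V ∨ P ∨ Q) — P is true.
  6. (¬Q ∨ P ∨ R) — P is true.
  7. (¬Q ∨ ¬S ∨ ¬V) — ¬V is true.
  8. (¬T ∨ ¬U) — ¬U is true.
  9. (P ∨ V ∨ U) — P is true.
  10. (¬S ∨ U ∨ R) — R is true.
  11. (¬Q ∨ V) — ¬Q is true.
  12. (T ∨ U ∨ ¬R) — T is true.
  13. (¬U ∨ T) — ¬U is true.
  14. (T ∨ ¬Q) — T is true.
  15. (T ∨ V) — T is true.
  16. (¬U ∨ Q) — ¬U is true.
  17. (P ∨ S ∨ Q) — P is true.
  18. (¬U ∨ V) — ¬U is true.
  19. (¬R ∨ ¬W ∨ ¬U) — ¬W is true.
  20. (¬S ∨ ¬R ∨ ¬Q) — ¬Q is true.
  21. (¬Q ∨ ¬R ∨ ¬U) — ¬U is true.
  22. (P ∨ ¬S) — P is true.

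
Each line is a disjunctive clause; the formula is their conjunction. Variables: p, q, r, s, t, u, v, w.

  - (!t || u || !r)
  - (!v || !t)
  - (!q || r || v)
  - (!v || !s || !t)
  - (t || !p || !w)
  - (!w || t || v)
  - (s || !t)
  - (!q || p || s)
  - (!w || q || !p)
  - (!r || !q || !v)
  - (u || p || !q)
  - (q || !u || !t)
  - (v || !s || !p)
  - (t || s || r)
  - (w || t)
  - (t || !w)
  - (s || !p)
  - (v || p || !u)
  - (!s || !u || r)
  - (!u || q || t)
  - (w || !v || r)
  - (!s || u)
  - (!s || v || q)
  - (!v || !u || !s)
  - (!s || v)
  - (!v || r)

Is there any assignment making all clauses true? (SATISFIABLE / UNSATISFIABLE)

UNSATISFIABLE

v = True:
  propagation gives t=False, w=True; an empty clause results — contradiction.
v = False:
  propagation gives s=False, t=False, w=False; an empty clause results — contradiction.
Every branch closes, so no satisfying assignment exists.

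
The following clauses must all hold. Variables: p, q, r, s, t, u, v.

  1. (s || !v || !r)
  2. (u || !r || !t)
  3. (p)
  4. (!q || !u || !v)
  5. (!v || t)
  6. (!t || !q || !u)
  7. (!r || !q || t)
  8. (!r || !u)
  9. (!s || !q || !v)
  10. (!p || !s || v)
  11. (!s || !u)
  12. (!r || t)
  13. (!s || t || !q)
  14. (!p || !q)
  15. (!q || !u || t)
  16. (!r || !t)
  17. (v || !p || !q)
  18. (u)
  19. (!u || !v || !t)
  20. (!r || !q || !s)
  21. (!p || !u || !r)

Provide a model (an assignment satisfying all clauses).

p=True  q=False  r=False  s=False  t=False  u=True  v=False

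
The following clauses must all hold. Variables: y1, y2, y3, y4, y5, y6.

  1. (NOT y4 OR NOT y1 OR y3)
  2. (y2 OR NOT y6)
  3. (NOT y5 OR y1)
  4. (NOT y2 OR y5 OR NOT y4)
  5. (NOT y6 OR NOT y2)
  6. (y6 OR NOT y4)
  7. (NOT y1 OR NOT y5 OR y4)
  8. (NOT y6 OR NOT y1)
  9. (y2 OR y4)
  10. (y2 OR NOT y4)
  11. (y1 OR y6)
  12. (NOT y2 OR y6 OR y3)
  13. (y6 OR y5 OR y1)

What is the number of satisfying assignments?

The models are:
  y1=1 y2=1 y3=1 y4=0 y5=0 y6=0
That's 1 in total.

1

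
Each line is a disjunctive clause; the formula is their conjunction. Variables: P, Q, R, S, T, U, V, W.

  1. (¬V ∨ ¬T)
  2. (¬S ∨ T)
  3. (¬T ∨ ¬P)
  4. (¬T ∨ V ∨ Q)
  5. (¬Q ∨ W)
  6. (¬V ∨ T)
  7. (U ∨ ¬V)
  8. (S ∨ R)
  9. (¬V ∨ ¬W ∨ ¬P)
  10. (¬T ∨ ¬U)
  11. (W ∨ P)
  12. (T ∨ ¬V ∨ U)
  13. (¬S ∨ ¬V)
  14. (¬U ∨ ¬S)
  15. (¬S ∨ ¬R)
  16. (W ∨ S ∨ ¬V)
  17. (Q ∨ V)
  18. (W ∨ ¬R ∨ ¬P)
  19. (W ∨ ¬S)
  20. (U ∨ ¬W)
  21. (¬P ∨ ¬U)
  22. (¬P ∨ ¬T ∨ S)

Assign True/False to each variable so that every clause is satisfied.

P=False, Q=True, R=True, S=False, T=False, U=True, V=False, W=True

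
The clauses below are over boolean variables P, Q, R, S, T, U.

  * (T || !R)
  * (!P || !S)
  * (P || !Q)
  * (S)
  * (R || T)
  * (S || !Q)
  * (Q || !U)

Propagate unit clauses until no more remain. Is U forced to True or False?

(S) is a unit clause: S = True.
(!S || !P): since S = True, the clause reduces to (!P). P = False.
(P || !Q) with P = False leaves only !Q, so Q = False.
In (!U || Q), Q is now false; !U must hold, so U = False.

False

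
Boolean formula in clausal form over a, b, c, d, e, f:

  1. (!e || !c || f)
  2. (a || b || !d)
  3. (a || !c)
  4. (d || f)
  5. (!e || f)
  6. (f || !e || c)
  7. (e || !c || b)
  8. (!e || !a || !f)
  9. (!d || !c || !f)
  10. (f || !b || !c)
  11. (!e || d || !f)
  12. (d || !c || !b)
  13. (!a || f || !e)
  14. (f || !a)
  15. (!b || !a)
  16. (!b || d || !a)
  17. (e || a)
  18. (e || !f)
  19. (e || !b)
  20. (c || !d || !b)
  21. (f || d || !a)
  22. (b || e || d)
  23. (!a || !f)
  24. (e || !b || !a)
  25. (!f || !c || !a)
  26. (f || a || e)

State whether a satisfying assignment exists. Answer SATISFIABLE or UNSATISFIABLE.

f = True:
  propagation gives e=True, a=False, c=False, d=True; an empty clause results — contradiction.
f = False:
  propagation gives d=True, e=False, a=False; an empty clause results — contradiction.
Every branch closes, so no satisfying assignment exists.

UNSATISFIABLE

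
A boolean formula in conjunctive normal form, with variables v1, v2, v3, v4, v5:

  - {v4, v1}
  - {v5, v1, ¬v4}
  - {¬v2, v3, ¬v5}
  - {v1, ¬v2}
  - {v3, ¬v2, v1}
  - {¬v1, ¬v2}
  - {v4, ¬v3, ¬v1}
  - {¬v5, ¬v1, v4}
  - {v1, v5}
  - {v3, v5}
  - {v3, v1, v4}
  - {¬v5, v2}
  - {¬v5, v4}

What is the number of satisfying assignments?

1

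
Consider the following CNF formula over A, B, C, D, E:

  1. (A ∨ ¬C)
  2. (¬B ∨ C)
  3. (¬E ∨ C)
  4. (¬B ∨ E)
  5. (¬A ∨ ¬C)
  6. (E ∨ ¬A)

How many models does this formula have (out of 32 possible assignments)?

The models are:
  A=0 B=0 C=0 D=0 E=0
  A=0 B=0 C=0 D=1 E=0
That's 2 in total.

2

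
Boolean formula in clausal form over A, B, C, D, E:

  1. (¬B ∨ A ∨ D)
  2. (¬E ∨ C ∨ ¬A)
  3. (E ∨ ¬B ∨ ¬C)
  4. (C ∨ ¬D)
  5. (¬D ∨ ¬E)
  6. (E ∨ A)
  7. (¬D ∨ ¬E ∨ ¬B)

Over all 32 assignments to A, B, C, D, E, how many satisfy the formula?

8

The models are:
  A=0 B=0 C=0 D=0 E=1
  A=0 B=0 C=1 D=0 E=1
  A=1 B=0 C=0 D=0 E=0
  A=1 B=0 C=1 D=0 E=0
  A=1 B=0 C=1 D=0 E=1
  A=1 B=0 C=1 D=1 E=0
  A=1 B=1 C=0 D=0 E=0
  A=1 B=1 C=1 D=0 E=1
That's 8 in total.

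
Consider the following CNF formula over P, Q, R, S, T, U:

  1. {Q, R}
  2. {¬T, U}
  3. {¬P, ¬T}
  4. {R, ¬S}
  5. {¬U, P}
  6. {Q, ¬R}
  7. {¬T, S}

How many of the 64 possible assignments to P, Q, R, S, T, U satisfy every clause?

9

Case analysis on R and T:
  R=1, T=1: a clause becomes empty — 0.
  R=1, T=0: S free; 3 ways for (P,Q,U) × 2^1 = 6.
  R=0, T=1: a clause becomes empty — 0.
  R=0, T=0: remaining (P,Q,S,U) ∈ {(0,1,0,0); (1,1,0,0); (1,1,0,1)} — 3.
Total: 0 + 6 + 0 + 3 = 9.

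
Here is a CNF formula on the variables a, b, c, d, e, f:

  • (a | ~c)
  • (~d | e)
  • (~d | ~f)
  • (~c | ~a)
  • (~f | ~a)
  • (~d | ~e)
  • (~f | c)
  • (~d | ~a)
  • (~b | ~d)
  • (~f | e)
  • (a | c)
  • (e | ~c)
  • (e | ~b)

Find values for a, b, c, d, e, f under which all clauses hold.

Pure literal: b appears only negated; assign b = False.
Pure literal: d appears only negated; assign d = False.
Branch on a: take a = True.
  then c is forced to False.
  then f is forced to False.
e is now unconstrained; take e = True.
Every clause has at least one true literal under this assignment.

a=T, b=F, c=F, d=F, e=T, f=F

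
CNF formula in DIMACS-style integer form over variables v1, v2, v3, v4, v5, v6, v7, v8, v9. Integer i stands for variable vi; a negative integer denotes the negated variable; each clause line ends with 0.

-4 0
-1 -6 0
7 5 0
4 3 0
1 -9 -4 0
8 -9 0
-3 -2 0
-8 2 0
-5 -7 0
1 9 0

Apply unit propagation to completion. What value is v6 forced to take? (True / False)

(!v4) is a unit clause: v4 = False.
(v3 || v4) with v4 = False leaves only v3, so v3 = True.
(!v3 || !v2): since v3 = True, the clause reduces to (!v2). v2 = False.
(v2 || !v8) with v2 = False leaves only !v8, so v8 = False.
From (!v9 || v8) and v8 = False: v9 = False.
From (v9 || v1) and v9 = False: v1 = True.
In (!v1 || !v6), !v1 is now false; !v6 must hold, so v6 = False.

False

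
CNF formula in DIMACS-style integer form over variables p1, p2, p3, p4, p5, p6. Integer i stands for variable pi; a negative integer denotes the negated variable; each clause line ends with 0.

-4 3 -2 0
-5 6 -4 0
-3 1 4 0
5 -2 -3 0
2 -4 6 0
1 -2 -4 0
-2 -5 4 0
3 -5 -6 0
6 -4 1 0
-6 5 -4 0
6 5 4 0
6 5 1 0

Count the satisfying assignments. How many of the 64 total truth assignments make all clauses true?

12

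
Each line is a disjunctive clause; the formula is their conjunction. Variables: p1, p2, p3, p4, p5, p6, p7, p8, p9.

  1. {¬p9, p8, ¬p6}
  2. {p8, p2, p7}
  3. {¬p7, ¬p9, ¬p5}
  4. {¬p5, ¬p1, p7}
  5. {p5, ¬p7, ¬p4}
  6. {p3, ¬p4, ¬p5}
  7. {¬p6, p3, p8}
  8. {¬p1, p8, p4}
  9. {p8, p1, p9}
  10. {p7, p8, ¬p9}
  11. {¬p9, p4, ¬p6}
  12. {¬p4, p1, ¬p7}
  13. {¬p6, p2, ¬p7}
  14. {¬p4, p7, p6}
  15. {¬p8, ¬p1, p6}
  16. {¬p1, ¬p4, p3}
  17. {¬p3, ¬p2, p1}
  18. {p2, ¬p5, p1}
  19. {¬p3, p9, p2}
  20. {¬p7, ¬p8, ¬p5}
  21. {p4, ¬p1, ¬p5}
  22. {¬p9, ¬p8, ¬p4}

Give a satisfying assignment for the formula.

p1=0, p2=1, p3=0, p4=0, p5=0, p6=1, p7=1, p8=1, p9=0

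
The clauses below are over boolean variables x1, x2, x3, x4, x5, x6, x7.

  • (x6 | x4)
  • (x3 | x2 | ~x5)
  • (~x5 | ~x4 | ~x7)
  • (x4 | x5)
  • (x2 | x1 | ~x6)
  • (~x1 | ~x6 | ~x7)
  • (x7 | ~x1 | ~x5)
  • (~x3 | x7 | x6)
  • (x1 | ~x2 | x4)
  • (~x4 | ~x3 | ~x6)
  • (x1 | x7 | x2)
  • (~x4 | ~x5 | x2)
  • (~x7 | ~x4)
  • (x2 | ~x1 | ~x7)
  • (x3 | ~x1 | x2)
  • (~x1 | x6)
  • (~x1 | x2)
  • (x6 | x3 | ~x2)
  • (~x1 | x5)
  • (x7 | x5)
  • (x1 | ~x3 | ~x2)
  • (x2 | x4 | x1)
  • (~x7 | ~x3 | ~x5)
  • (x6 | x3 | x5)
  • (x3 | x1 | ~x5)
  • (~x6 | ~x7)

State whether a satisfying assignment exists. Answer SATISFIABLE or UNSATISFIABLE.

UNSATISFIABLE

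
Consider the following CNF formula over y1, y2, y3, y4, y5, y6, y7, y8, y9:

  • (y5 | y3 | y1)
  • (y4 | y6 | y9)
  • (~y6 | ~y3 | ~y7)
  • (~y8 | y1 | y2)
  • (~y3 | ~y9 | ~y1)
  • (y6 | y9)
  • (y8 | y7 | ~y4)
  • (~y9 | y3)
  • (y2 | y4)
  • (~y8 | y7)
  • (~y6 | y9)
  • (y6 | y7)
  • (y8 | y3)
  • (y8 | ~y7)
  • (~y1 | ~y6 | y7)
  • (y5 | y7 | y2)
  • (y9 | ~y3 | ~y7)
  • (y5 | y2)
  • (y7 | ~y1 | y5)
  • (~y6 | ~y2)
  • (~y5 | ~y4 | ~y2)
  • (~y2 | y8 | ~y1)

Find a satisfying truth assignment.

Try y1 = False.
Branch on y2: take y2 = True.
  then y6 is forced to False.
  then y9 is forced to True.
  then y3 is forced to True.
  then y7 is forced to True.
  then y8 is forced to True.
Branch on y4: take y4 = True.
  then y5 is forced to False.
Every clause has at least one true literal under this assignment.

y1=F, y2=T, y3=T, y4=T, y5=F, y6=F, y7=T, y8=T, y9=T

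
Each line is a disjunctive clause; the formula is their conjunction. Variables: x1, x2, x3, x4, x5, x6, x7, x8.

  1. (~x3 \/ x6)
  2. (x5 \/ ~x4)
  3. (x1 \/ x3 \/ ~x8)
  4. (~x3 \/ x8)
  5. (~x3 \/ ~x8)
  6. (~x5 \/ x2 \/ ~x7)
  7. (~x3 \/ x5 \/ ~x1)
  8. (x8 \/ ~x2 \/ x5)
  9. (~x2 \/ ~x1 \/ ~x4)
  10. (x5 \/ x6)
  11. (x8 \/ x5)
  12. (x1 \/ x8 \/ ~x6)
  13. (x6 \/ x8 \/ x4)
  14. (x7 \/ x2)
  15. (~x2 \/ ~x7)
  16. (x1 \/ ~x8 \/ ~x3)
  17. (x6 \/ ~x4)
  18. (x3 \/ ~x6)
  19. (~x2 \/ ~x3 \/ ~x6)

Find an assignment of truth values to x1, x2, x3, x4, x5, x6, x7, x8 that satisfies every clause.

Try x1 = True.
Try x2 = True.
  then x4 is forced to False.
  then x7 is forced to False.
For the remaining variables, x3 = False, x5 = True, x6 = False, x8 = True works.

x1 = 1  x2 = 1  x3 = 0  x4 = 0  x5 = 1  x6 = 0  x7 = 0  x8 = 1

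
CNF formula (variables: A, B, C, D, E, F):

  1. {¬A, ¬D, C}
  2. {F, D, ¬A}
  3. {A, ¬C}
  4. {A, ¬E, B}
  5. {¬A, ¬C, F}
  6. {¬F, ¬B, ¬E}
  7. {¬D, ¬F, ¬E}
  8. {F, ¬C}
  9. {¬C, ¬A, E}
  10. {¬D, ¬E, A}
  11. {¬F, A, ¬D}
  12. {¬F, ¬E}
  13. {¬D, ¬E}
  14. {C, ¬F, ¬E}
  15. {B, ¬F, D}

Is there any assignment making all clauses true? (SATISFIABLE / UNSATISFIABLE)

SATISFIABLE

Branch on A: take A = False.
  then C is forced to False.
Branch on B: take B = False.
  then E is forced to False.
Set D = False and propagate.
  then F is forced to False.
So A=False, B=False, C=False, D=False, E=False, F=False is a satisfying assignment.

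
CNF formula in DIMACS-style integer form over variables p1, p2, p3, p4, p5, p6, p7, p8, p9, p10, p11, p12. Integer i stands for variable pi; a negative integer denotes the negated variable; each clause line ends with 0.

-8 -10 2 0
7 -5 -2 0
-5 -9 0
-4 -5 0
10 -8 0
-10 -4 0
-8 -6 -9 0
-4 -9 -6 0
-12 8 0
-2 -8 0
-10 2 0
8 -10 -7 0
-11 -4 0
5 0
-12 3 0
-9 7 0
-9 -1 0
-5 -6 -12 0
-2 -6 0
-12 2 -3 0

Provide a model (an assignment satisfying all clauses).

The clause (p5) is unit: p5 must be True.
Unit propagation: (!p9) forces p9 = False.
The clause (!p4) is unit: p4 must be False.
Pure literal: p6 appears only negated; assign p6 = False.
Pure literal: p12 appears only negated; assign p12 = False.
Try p2 = True.
  then p7 is forced to True.
  then p8 is forced to False.
  then p10 is forced to False.
p1, p3, p11 are now unconstrained; take p1 = True, p3 = False, p11 = True.
Every clause has at least one true literal under this assignment.

p1 = True, p2 = True, p3 = False, p4 = False, p5 = True, p6 = False, p7 = True, p8 = False, p9 = False, p10 = False, p11 = True, p12 = False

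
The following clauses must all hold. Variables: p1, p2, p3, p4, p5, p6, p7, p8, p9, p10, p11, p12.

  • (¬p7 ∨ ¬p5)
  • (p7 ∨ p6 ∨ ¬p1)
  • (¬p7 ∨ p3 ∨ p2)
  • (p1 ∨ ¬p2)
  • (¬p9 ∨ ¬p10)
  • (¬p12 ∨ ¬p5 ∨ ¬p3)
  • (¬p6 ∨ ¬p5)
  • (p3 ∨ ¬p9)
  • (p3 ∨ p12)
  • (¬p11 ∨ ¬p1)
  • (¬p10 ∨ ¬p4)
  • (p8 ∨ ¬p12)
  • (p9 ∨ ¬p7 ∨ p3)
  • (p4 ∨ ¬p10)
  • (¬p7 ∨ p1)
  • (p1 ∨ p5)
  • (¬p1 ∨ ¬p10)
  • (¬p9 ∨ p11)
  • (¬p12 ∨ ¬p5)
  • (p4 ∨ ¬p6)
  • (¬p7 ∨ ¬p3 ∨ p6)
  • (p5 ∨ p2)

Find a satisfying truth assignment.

p1=False, p2=False, p3=True, p4=False, p5=True, p6=False, p7=False, p8=True, p9=False, p10=False, p11=True, p12=False

Check each clause:
  1. (¬p5 ∨ ¬p7) — ¬p7 is true.
  2. (p6 ∨ ¬p1 ∨ p7) — ¬p1 is true.
  3. (p2 ∨ ¬p7 ∨ p3) — ¬p7 is true.
  4. (¬p2 ∨ p1) — ¬p2 is true.
  5. (¬p10 ∨ ¬p9) — ¬p10 is true.
  6. (¬p5 ∨ ¬p12 ∨ ¬p3) — ¬p12 is true.
  7. (¬p6 ∨ ¬p5) — ¬p6 is true.
  8. (p3 ∨ ¬p9) — p3 is true.
  9. (p3 ∨ p12) — p3 is true.
  10. (¬p11 ∨ ¬p1) — ¬p1 is true.
  11. (¬p10 ∨ ¬p4) — ¬p4 is true.
  12. (p8 ∨ ¬p12) — p8 is true.
  13. (p9 ∨ ¬p7 ∨ p3) — ¬p7 is true.
  14. (¬p10 ∨ p4) — ¬p10 is true.
  15. (p1 ∨ ¬p7) — ¬p7 is true.
  16. (p1 ∨ p5) — p5 is true.
  17. (¬p10 ∨ ¬p1) — ¬p1 is true.
  18. (¬p9 ∨ p11) — p11 is true.
  19. (¬p12 ∨ ¬p5) — ¬p12 is true.
  20. (¬p6 ∨ p4) — ¬p6 is true.
  21. (¬p7 ∨ p6 ∨ ¬p3) — ¬p7 is true.
  22. (p5 ∨ p2) — p5 is true.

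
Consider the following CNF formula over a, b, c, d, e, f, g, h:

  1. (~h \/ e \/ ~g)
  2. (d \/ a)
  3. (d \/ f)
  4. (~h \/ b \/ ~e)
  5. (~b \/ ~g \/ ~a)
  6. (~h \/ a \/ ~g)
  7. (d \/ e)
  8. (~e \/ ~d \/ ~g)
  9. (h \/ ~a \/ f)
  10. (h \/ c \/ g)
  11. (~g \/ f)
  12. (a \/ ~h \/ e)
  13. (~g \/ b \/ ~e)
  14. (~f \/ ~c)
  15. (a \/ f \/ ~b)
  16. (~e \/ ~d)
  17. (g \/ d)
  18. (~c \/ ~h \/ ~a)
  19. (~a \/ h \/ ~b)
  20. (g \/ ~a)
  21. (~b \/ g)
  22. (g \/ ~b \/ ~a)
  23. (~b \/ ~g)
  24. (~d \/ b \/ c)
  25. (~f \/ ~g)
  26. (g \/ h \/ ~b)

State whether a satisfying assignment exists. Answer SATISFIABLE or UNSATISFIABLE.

Branch on a: take a = False.
  then d is forced to True.
  then e is forced to False.
  then h is forced to False.
Try b = False.
  then c is forced to True.
  then f is forced to False.
  then g is forced to False.
So a = False, b = False, c = True, d = True, e = False, f = False, g = False, h = False is a satisfying assignment.

SATISFIABLE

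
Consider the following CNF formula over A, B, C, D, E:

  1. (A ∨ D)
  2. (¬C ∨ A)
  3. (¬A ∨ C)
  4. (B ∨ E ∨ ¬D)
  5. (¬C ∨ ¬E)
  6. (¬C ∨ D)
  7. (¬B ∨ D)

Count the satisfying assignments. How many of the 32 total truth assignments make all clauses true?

The models are:
  A=F B=F C=F D=T E=T
  A=F B=T C=F D=T E=F
  A=F B=T C=F D=T E=T
  A=T B=T C=T D=T E=F
That's 4 in total.

4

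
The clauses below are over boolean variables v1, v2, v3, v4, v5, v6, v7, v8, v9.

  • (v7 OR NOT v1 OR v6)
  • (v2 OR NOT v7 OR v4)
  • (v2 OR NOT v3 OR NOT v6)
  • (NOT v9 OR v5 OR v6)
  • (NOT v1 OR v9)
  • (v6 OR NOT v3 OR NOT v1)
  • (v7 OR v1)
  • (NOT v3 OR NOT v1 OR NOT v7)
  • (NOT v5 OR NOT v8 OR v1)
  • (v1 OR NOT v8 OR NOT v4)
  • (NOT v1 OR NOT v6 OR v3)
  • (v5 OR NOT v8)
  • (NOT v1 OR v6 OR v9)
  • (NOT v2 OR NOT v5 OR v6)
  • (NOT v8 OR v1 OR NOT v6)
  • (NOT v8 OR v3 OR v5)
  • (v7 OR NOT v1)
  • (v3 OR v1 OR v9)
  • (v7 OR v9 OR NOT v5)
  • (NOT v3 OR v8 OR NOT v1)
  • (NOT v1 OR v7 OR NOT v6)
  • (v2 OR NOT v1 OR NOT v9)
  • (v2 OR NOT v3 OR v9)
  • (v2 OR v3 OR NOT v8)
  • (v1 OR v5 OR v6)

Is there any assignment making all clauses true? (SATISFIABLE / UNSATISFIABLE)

SATISFIABLE

Set v1 = False and propagate.
  then v7 is forced to True.
Set v2 = True and propagate.
The remaining clauses are satisfied by v3 = True, v4 = True, v5 = True, v6 = True, v8 = False, v9 = False.
Every clause has at least one true literal under this assignment.
So v1=F, v2=T, v3=T, v4=T, v5=T, v6=T, v7=T, v8=F, v9=F is a satisfying assignment.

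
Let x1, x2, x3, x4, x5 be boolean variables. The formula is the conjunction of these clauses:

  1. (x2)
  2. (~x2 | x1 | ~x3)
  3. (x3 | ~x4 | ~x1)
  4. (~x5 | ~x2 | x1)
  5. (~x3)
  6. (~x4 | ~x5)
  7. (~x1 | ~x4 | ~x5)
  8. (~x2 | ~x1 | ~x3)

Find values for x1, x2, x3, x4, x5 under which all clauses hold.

x1 = F, x2 = T, x3 = F, x4 = F, x5 = F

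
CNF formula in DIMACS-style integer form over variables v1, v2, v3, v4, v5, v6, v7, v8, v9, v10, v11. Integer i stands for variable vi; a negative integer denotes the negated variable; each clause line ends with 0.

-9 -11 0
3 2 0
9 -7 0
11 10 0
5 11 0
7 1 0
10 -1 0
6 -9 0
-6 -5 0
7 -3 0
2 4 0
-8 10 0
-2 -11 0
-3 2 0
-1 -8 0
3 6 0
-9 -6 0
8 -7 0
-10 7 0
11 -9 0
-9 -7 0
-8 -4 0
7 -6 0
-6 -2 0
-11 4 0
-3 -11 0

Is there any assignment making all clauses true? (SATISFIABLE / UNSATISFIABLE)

UNSATISFIABLE

v7 = True:
  propagation gives v9=True; an empty clause results — contradiction.
v7 = False:
  propagation gives v1=True, v10=True; an empty clause results — contradiction.
Every branch closes, so no satisfying assignment exists.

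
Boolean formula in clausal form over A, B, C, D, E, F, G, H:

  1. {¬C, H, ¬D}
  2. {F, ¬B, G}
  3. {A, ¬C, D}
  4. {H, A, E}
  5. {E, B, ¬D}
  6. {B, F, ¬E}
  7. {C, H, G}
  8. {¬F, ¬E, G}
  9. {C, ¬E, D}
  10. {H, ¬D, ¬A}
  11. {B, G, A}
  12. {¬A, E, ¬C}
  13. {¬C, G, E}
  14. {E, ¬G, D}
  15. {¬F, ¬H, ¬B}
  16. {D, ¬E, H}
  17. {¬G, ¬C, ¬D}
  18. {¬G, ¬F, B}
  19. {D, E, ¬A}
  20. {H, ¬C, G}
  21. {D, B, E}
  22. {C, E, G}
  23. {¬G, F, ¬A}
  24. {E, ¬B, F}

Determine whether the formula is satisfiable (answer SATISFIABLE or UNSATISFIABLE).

SATISFIABLE

Try A = False.
Set B = True and propagate.
Branch on C: take C = False.
The remaining clauses are satisfied by D = True, E = True, F = False, G = True, H = True.
Every clause has at least one true literal under this assignment.
So A=F  B=T  C=F  D=T  E=T  F=F  G=T  H=T is a satisfying assignment.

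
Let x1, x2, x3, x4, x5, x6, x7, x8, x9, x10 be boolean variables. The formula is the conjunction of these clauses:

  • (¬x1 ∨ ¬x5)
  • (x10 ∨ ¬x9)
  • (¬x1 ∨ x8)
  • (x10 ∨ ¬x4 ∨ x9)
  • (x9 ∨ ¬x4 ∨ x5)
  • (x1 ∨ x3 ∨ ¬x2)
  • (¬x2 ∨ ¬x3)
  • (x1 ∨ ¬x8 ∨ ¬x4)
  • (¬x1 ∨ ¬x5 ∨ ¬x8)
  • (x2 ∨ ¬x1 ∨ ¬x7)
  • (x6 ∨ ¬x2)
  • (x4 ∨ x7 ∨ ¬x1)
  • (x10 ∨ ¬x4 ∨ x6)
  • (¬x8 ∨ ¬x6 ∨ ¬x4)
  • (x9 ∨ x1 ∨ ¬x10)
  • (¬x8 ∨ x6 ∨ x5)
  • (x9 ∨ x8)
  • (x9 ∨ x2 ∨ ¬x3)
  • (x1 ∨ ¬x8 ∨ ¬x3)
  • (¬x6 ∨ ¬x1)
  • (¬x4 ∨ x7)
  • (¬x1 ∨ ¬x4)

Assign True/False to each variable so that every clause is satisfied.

Set x1 = False and propagate.
Set x2 = False and propagate.
Try x3 = False.
The remaining clauses are satisfied by x4 = False, x5 = True, x6 = True, x7 = True, x8 = True, x9 = True, x10 = True.
Every clause has at least one true literal under this assignment.

x1 = False, x2 = False, x3 = False, x4 = False, x5 = True, x6 = True, x7 = True, x8 = True, x9 = True, x10 = True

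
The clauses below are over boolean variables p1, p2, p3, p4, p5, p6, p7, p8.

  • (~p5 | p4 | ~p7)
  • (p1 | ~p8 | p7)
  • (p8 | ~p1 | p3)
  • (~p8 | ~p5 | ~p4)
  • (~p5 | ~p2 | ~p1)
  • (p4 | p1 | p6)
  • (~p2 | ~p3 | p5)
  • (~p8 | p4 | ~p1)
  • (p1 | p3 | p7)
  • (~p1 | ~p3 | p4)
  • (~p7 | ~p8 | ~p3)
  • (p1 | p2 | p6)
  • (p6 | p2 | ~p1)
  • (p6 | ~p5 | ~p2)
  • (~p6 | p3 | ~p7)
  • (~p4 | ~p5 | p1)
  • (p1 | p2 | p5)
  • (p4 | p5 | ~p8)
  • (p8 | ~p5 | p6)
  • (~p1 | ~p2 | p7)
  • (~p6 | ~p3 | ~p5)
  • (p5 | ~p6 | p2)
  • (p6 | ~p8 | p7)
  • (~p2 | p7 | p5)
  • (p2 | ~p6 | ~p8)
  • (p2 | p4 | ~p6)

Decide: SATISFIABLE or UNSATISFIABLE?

Branch on p1: take p1 = False.
The remaining clauses are satisfied by p2 = True, p3 = False, p4 = True, p5 = False, p6 = False, p7 = True, p8 = True.
So p1=False, p2=True, p3=False, p4=True, p5=False, p6=False, p7=True, p8=True is a satisfying assignment.

SATISFIABLE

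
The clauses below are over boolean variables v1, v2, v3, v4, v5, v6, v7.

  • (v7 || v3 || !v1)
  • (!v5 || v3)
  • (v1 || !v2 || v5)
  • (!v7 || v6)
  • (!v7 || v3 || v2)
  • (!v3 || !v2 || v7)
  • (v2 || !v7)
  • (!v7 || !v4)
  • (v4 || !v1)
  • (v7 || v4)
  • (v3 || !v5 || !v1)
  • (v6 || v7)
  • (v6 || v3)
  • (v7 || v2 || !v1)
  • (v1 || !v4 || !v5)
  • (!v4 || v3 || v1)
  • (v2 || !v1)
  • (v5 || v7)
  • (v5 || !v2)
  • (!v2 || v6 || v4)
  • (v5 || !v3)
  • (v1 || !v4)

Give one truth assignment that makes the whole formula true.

v1=F, v2=T, v3=T, v4=F, v5=T, v6=T, v7=T

v6 occurs only positively in the remaining clauses — set v6 = True.
Try v1 = False.
  then v4 is forced to False.
  then v7 is forced to True.
  then v2 is forced to True.
  then v5 is forced to True.
  then v3 is forced to True.
Every clause has at least one true literal under this assignment.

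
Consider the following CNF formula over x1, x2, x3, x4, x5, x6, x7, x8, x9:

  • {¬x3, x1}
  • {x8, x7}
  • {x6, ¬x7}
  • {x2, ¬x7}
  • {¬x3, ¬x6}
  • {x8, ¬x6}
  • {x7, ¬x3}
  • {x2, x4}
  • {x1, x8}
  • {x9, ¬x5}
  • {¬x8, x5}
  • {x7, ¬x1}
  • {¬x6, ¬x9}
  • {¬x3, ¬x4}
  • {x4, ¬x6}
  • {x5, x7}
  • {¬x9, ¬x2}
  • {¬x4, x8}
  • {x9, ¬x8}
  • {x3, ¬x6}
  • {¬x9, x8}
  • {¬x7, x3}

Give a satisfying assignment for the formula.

x1=0, x2=0, x3=0, x4=1, x5=1, x6=0, x7=0, x8=1, x9=1

Branch on x1: take x1 = False.
  then x3 is forced to False.
  then x8 is forced to True.
  then x5 is forced to True.
  then x9 is forced to True.
  then x6 is forced to False.
  then x7 is forced to False.
  then x2 is forced to False.
  then x4 is forced to True.
Every clause has at least one true literal under this assignment.
Check each clause:
  1. {¬x3, x1} — ¬x3 is true.
  2. {x8, x7} — x8 is true.
  3. {x6, ¬x7} — ¬x7 is true.
  4. {¬x7, x2} — ¬x7 is true.
  5. {¬x6, ¬x3} — ¬x6 is true.
  6. {¬x6, x8} — x8 is true.
  7. {x7, ¬x3} — ¬x3 is true.
  8. {x2, x4} — x4 is true.
  9. {x1, x8} — x8 is true.
  10. {x9, ¬x5} — x9 is true.
  11. {x5, ¬x8} — x5 is true.
  12. {¬x1, x7} — ¬x1 is true.
  13. {¬x6, ¬x9} — ¬x6 is true.
  14. {¬x4, ¬x3} — ¬x3 is true.
  15. {¬x6, x4} — ¬x6 is true.
  16. {x5, x7} — x5 is true.
  17. {¬x2, ¬x9} — ¬x2 is true.
  18. {¬x4, x8} — x8 is true.
  19. {x9, ¬x8} — x9 is true.
  20. {x3, ¬x6} — ¬x6 is true.
  21. {x8, ¬x9} — x8 is true.
  22. {x3, ¬x7} — ¬x7 is true.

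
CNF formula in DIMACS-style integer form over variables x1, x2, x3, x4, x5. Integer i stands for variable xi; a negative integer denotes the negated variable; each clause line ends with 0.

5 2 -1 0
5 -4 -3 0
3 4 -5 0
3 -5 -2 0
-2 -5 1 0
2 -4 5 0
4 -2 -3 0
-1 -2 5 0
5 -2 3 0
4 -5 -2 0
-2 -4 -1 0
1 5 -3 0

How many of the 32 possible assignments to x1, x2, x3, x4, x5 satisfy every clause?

7

Satisfying assignments:
  x1=0 x2=0 x3=0 x4=0 x5=0
  x1=0 x2=0 x3=0 x4=1 x5=1
  x1=0 x2=0 x3=1 x4=0 x5=1
  x1=0 x2=0 x3=1 x4=1 x5=1
  x1=1 x2=0 x3=0 x4=1 x5=1
  x1=1 x2=0 x3=1 x4=0 x5=1
  x1=1 x2=0 x3=1 x4=1 x5=1
That's 7 in total.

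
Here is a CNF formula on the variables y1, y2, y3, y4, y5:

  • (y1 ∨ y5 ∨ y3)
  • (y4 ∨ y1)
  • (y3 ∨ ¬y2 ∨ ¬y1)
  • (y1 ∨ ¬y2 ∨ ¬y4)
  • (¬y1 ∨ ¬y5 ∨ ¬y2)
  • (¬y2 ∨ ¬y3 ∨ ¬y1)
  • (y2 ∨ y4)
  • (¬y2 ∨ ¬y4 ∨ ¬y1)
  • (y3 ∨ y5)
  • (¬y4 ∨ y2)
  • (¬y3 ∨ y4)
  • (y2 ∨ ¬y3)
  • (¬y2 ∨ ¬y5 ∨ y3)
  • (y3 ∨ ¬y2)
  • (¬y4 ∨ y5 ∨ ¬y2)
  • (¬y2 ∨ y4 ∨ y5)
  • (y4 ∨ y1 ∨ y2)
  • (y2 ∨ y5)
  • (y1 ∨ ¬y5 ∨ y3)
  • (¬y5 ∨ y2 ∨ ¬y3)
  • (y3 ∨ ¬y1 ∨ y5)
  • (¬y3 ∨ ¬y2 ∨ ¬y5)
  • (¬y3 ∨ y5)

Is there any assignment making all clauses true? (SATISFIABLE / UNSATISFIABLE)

y2 = True:
  propagation gives y3=True, y1=False, y4=True; an empty clause results — contradiction.
y2 = False:
  propagation gives y4=True; an empty clause results — contradiction.
Every branch closes, so no satisfying assignment exists.

UNSATISFIABLE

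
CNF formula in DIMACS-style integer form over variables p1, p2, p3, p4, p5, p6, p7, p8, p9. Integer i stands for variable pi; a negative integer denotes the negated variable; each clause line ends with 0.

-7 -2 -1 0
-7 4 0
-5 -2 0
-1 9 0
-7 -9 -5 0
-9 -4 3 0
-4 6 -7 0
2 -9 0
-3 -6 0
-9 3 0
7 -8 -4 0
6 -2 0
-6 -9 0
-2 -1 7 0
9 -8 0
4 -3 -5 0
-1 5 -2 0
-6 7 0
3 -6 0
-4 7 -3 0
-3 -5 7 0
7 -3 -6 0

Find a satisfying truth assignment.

p1 occurs only negated in the remaining clauses — set p1 = False.
p8 occurs only negated in the remaining clauses — set p8 = False.
Try p2 = False.
  then p9 is forced to False.
Branch on p3: take p3 = False.
  then p6 is forced to False.
Try p4 = False.
  then p7 is forced to False.
p5 is now unconstrained; take p5 = True.

p1 = False, p2 = False, p3 = False, p4 = False, p5 = True, p6 = False, p7 = False, p8 = False, p9 = False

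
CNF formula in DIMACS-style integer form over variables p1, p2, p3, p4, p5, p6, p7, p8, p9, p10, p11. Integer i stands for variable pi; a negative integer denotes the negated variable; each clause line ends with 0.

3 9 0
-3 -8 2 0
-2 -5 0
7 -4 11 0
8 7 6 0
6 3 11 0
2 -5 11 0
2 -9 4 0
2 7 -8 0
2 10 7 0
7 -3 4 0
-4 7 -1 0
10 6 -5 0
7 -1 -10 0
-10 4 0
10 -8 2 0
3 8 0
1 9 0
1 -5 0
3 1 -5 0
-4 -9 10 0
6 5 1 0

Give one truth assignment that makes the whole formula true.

p1=1, p2=1, p3=1, p4=1, p5=0, p6=1, p7=1, p8=0, p9=0, p10=1, p11=1

p6 occurs only positively in the remaining clauses — set p6 = True.
Pure literal: p7 appears only positively; assign p7 = True.
Try p1 = True.
The remaining clauses are satisfied by p2 = True, p3 = True, p4 = True, p5 = False, p8 = False, p9 = False, p10 = True, p11 = True.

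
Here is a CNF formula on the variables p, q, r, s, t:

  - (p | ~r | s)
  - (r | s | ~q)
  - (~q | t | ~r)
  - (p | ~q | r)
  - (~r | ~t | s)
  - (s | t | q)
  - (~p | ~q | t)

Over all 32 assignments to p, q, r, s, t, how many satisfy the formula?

13

Case analysis on q and r:
  q=T, r=T: remaining (p,s,t) ∈ {(F,T,T); (T,T,T)} — 2.
  q=T, r=F: remaining (p,s,t) ∈ {(T,T,T)} — 1.
  q=F, r=T: remaining (p,s,t) ∈ {(F,T,F); (F,T,T); (T,T,F); (T,T,T)} — 4.
  q=F, r=F: p free; 3 ways for (s,t) × 2^1 = 6.
Total: 2 + 1 + 4 + 6 = 13.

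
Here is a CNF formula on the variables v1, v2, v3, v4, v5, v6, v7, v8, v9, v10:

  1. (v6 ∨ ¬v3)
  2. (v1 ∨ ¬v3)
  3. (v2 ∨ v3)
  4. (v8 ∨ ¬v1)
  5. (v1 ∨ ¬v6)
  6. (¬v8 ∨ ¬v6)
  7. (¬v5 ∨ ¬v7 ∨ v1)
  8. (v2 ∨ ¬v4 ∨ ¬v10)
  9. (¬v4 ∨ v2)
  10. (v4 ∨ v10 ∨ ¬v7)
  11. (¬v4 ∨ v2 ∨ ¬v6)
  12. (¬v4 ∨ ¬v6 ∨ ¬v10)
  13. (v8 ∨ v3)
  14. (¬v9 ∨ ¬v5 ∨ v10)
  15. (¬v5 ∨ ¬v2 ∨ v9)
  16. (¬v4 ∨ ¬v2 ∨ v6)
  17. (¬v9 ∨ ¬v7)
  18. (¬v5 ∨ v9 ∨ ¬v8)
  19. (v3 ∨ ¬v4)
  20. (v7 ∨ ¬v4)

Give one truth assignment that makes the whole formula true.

v1 = True, v2 = True, v3 = False, v4 = False, v5 = False, v6 = False, v7 = False, v8 = True, v9 = False, v10 = True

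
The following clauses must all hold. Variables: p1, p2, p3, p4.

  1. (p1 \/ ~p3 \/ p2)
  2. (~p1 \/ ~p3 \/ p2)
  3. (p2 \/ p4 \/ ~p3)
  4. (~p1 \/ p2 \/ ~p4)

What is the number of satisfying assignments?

Split on p2, then p1.
  p2=T, p1=T: remaining (p3,p4) ∈ {(F,F); (F,T); (T,F); (T,T)} — 4.
  p2=T, p1=F: remaining (p3,p4) ∈ {(F,F); (F,T); (T,F); (T,T)} — 4.
  p2=F, p1=T: remaining (p3,p4) ∈ {(F,F)} — 1.
  p2=F, p1=F: remaining (p3,p4) ∈ {(F,F); (F,T)} — 2.
Total: 4 + 4 + 1 + 2 = 11.

11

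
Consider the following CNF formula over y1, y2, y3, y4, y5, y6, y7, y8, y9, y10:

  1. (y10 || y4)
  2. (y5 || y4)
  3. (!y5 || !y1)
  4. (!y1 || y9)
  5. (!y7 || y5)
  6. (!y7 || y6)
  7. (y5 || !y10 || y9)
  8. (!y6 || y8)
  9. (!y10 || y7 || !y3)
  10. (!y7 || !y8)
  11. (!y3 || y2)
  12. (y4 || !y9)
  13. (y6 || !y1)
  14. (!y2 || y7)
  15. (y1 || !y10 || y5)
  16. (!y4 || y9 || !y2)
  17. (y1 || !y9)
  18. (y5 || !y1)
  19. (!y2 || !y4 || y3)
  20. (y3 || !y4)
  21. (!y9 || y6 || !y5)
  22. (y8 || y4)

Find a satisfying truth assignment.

y1=False  y2=False  y3=False  y4=False  y5=True  y6=False  y7=False  y8=True  y9=False  y10=True

Try y1 = False.
  then y9 is forced to False.
Try y2 = False.
  then y3 is forced to False.
  then y4 is forced to False.
  then y10 is forced to True.
  then y5 is forced to True.
  then y8 is forced to True.
  then y7 is forced to False.
y6 is now unconstrained; take y6 = False.
Every clause has at least one true literal under this assignment.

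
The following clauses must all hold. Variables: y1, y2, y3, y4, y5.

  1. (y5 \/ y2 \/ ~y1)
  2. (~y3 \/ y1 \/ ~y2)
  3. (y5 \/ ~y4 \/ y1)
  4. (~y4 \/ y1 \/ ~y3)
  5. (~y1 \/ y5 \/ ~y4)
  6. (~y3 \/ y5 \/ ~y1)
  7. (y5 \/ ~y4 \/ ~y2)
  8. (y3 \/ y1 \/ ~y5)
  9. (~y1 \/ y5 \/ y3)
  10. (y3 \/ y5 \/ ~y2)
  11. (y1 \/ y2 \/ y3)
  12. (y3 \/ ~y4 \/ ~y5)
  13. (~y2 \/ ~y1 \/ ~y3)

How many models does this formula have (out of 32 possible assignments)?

Satisfying assignments:
  y1=F y2=F y3=T y4=F y5=F
  y1=F y2=F y3=T y4=F y5=T
  y1=T y2=F y3=F y4=F y5=T
  y1=T y2=F y3=T y4=F y5=T
  y1=T y2=F y3=T y4=T y5=T
  y1=T y2=T y3=F y4=F y5=T
Count: 6.

6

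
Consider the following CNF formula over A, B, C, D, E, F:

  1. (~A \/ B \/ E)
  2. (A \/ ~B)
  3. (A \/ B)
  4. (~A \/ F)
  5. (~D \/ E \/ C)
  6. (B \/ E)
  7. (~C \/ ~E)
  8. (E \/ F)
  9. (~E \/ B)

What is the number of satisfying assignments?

5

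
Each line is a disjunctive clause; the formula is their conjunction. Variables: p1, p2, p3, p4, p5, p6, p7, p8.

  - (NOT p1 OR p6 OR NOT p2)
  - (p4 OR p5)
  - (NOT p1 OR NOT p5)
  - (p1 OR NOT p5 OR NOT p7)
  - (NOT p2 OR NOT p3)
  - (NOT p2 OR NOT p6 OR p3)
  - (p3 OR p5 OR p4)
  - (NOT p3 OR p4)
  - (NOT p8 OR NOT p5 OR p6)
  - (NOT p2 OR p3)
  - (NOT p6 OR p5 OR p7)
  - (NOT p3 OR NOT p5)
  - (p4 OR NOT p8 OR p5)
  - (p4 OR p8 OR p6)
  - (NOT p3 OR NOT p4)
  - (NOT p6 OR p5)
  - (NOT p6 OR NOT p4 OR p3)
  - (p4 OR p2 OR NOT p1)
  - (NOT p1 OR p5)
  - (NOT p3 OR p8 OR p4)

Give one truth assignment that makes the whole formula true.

p1=False, p2=False, p3=False, p4=True, p5=False, p6=False, p7=True, p8=False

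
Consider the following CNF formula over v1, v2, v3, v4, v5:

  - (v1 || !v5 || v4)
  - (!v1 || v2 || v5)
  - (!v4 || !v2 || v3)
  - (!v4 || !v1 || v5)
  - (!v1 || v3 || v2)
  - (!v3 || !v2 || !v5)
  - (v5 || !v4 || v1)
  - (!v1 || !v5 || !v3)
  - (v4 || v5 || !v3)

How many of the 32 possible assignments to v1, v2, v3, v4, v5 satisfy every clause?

6

The models are:
  v1=F v2=F v3=F v4=F v5=F
  v1=F v2=F v3=F v4=T v5=T
  v1=F v2=F v3=T v4=T v5=T
  v1=F v2=T v3=F v4=F v5=F
  v1=T v2=T v3=F v4=F v5=F
  v1=T v2=T v3=F v4=F v5=T
That's 6 in total.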